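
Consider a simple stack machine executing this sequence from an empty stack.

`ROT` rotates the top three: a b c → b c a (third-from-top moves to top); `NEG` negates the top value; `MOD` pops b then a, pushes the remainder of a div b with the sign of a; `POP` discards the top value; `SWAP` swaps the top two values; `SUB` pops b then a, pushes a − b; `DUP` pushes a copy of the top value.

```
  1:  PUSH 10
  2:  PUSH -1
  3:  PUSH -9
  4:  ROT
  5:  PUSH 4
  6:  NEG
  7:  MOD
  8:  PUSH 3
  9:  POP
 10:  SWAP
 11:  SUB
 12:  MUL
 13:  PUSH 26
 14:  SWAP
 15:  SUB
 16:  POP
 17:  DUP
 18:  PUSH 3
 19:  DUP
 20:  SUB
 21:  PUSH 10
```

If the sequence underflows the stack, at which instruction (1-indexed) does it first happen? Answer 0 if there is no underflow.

PUSH 10 : 10
PUSH -1 : 10 -1
PUSH -9 : 10 -1 -9
ROT     : -1 -9 10
PUSH 4  : -1 -9 10 4
NEG     : -1 -9 10 -4
MOD     : -1 -9 2
PUSH 3  : -1 -9 2 3
POP     : -1 -9 2
SWAP    : -1 2 -9
SUB     : -1 11
MUL     : -11
PUSH 26 : -11 26
SWAP    : 26 -11
SUB     : 37
POP     : (empty)
DUP  — needs 1 operand, stack has 0 → underflow

17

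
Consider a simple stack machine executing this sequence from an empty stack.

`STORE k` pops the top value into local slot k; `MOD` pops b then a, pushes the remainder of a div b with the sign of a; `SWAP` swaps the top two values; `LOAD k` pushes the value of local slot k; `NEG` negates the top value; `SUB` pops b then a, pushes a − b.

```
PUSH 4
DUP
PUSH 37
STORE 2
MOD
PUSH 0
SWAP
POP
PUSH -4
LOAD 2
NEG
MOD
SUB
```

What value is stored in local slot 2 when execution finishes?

37

PUSH 4  -> 4
DUP     -> 4 4
PUSH 37 -> 4 4 37
STORE 2 -> 4 4
MOD     -> 0
PUSH 0  -> 0 0
SWAP    -> 0 0
POP     -> 0
PUSH -4 -> 0 -4
LOAD 2  -> 0 -4 37
NEG     -> 0 -4 -37
MOD     -> 0 -4
SUB     -> 4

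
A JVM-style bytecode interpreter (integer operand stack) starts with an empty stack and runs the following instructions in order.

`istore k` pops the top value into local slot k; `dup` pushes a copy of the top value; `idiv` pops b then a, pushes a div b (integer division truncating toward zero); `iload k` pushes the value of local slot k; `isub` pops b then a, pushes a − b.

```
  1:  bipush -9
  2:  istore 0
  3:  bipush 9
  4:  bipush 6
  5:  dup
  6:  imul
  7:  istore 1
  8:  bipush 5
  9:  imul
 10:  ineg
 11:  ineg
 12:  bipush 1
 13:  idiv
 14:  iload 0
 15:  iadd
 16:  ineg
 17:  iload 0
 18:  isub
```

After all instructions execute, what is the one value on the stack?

-27

bipush -9 -> -9
istore 0  -> (empty)
bipush 9  -> 9
bipush 6  -> 9 6
dup       -> 9 6 6
imul      -> 9 36
istore 1  -> 9
bipush 5  -> 9 5
imul      -> 45
ineg      -> -45
ineg      -> 45
bipush 1  -> 45 1
idiv      -> 45
iload 0   -> 45 -9
iadd      -> 36
ineg      -> -36
iload 0   -> -36 -9
isub      -> -27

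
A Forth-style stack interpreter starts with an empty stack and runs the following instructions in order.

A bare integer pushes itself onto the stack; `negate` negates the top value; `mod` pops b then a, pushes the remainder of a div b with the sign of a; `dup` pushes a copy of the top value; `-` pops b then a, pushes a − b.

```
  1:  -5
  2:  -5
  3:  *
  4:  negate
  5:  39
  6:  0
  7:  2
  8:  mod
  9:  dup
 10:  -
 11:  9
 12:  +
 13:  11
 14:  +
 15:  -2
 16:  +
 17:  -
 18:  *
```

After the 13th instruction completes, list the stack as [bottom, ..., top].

[-25, 39, 9, 11]

-5     → -5
-5     → -5 -5
*      → 25
negate → -25
39     → -25 39
0      → -25 39 0
2      → -25 39 0 2
mod    → -25 39 0
dup    → -25 39 0 0
-      → -25 39 0
9      → -25 39 0 9
+      → -25 39 9
11     → -25 39 9 11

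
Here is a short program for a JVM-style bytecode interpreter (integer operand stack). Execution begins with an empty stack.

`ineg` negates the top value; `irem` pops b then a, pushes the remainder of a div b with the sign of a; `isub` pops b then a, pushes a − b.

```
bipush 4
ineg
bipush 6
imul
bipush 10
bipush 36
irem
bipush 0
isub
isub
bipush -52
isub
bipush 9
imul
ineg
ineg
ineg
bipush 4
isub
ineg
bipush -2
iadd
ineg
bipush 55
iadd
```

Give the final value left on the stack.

bipush 4    [4]
ineg        [-4]
bipush 6    [-4, 6]
imul        [-24]
bipush 10   [-24, 10]
bipush 36   [-24, 10, 36]
irem        [-24, 10]
bipush 0    [-24, 10, 0]
isub        [-24, 10]
isub        [-34]
bipush -52  [-34, -52]
isub        [18]
bipush 9    [18, 9]
imul        [162]
ineg        [-162]
ineg        [162]
ineg        [-162]
bipush 4    [-162, 4]
isub        [-166]
ineg        [166]
bipush -2   [166, -2]
iadd        [164]
ineg        [-164]
bipush 55   [-164, 55]
iadd        [-109]

-109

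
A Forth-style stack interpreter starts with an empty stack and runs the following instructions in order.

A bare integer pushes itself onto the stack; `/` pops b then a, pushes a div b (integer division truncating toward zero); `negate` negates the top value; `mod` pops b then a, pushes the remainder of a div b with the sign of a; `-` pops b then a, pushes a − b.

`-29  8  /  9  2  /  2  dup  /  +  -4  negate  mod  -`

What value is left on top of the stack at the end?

-4

-29    -> -29
8      -> -29 8
/      -> -3
9      -> -3 9
2      -> -3 9 2
/      -> -3 4
2      -> -3 4 2
dup    -> -3 4 2 2
/      -> -3 4 1
+      -> -3 5
-4     -> -3 5 -4
negate -> -3 5 4
mod    -> -3 1
-      -> -4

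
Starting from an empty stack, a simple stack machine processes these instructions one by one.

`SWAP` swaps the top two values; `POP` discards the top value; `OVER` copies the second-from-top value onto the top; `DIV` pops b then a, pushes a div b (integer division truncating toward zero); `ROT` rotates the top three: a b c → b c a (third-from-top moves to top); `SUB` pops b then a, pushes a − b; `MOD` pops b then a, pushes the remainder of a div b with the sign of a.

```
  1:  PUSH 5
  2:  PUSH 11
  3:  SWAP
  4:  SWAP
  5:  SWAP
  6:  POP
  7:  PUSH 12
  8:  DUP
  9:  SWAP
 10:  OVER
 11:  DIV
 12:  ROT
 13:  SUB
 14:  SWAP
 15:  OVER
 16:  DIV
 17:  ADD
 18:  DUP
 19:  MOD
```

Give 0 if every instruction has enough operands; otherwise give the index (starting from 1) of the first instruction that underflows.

PUSH 5  : [5]
PUSH 11 : [5, 11]
SWAP    : [11, 5]
SWAP    : [5, 11]
SWAP    : [11, 5]
POP     : [11]
PUSH 12 : [11, 12]
DUP     : [11, 12, 12]
SWAP    : [11, 12, 12]
OVER    : [11, 12, 12, 12]
DIV     : [11, 12, 1]
ROT     : [12, 1, 11]
SUB     : [12, -10]
SWAP    : [-10, 12]
OVER    : [-10, 12, -10]
DIV     : [-10, -1]
ADD     : [-11]
DUP     : [-11, -11]
MOD     : [0]

0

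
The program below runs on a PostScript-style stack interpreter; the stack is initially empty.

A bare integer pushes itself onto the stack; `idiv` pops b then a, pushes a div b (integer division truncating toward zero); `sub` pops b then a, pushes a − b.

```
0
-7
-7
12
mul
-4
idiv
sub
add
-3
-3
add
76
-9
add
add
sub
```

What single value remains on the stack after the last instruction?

-89

0     0
-7    0 -7
-7    0 -7 -7
12    0 -7 -7 12
mul   0 -7 -84
-4    0 -7 -84 -4
idiv  0 -7 21
sub   0 -28
add   -28
-3    -28 -3
-3    -28 -3 -3
add   -28 -6
76    -28 -6 76
-9    -28 -6 76 -9
add   -28 -6 67
add   -28 61
sub   -89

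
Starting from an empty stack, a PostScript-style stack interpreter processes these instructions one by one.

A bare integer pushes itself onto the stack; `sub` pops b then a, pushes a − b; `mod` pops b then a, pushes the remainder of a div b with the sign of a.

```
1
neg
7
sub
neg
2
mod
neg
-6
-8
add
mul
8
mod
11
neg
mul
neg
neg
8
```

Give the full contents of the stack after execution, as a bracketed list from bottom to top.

1   → [1]
neg → [-1]
7   → [-1, 7]
sub → [-8]
neg → [8]
2   → [8, 2]
mod → [0]
neg → [0]
-6  → [0, -6]
-8  → [0, -6, -8]
add → [0, -14]
mul → [0]
8   → [0, 8]
mod → [0]
11  → [0, 11]
neg → [0, -11]
mul → [0]
neg → [0]
neg → [0]
8   → [0, 8]

[0, 8]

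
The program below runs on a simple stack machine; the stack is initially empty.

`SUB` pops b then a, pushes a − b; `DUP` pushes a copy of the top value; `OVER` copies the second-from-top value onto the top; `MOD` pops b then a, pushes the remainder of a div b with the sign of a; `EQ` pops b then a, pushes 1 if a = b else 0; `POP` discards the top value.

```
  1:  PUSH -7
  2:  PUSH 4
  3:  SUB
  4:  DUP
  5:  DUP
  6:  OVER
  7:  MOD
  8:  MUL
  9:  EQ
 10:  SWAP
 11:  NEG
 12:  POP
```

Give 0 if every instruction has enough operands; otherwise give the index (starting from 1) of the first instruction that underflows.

PUSH -7 → -7
PUSH 4  → -7 4
SUB     → -11
DUP     → -11 -11
DUP     → -11 -11 -11
OVER    → -11 -11 -11 -11
MOD     → -11 -11 0
MUL     → -11 0
EQ      → 0
SWAP  — needs 2 operands, stack has 1 → underflow

10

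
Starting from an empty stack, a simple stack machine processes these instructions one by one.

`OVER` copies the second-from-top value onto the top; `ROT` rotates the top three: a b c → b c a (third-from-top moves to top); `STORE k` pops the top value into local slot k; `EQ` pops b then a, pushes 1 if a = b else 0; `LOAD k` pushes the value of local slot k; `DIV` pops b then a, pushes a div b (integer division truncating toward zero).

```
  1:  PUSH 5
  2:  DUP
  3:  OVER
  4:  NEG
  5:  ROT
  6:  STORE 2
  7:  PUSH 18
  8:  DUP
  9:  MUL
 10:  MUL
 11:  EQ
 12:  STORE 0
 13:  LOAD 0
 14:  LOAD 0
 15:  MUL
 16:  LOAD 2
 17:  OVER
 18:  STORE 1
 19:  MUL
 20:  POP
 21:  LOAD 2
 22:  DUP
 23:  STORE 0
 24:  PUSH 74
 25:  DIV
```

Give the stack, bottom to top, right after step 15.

[0]

PUSH 5   [5]
DUP      [5, 5]
OVER     [5, 5, 5]
NEG      [5, 5, -5]
ROT      [5, -5, 5]
STORE 2  [5, -5]
PUSH 18  [5, -5, 18]
DUP      [5, -5, 18, 18]
MUL      [5, -5, 324]
MUL      [5, -1620]
EQ       [0]
STORE 0  []
LOAD 0   [0]
LOAD 0   [0, 0]
MUL      [0]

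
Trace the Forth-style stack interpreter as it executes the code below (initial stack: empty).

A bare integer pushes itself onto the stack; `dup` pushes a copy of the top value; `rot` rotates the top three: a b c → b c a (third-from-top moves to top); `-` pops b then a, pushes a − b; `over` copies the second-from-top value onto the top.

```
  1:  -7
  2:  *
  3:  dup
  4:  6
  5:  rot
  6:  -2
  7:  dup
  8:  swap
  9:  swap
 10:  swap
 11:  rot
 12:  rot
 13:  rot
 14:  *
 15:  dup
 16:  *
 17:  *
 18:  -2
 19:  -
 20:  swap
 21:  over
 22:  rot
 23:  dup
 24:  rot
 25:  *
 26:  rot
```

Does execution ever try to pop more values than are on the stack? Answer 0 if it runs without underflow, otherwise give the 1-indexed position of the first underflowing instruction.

-7 → [-7]
*  — needs 2 operands, stack has 1 → underflow

2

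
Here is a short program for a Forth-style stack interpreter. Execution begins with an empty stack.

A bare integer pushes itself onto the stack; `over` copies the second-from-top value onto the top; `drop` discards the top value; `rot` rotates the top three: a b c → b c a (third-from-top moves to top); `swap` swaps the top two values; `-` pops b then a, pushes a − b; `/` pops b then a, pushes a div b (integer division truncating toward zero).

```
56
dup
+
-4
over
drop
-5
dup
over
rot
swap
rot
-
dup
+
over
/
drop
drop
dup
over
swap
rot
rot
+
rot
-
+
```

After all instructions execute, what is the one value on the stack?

56   -> [56]
dup  -> [56, 56]
+    -> [112]
-4   -> [112, -4]
over -> [112, -4, 112]
drop -> [112, -4]
-5   -> [112, -4, -5]
dup  -> [112, -4, -5, -5]
over -> [112, -4, -5, -5, -5]
rot  -> [112, -4, -5, -5, -5]
swap -> [112, -4, -5, -5, -5]
rot  -> [112, -4, -5, -5, -5]
-    -> [112, -4, -5, 0]
dup  -> [112, -4, -5, 0, 0]
+    -> [112, -4, -5, 0]
over -> [112, -4, -5, 0, -5]
/    -> [112, -4, -5, 0]
drop -> [112, -4, -5]
drop -> [112, -4]
dup  -> [112, -4, -4]
over -> [112, -4, -4, -4]
swap -> [112, -4, -4, -4]
rot  -> [112, -4, -4, -4]
rot  -> [112, -4, -4, -4]
+    -> [112, -4, -8]
rot  -> [-4, -8, 112]
-    -> [-4, -120]
+    -> [-124]

-124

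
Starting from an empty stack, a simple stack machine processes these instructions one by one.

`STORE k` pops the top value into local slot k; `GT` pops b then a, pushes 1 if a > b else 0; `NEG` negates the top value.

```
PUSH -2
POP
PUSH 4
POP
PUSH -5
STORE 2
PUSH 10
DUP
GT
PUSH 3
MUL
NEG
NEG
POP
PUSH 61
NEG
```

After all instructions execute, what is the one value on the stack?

PUSH -2  -2
POP      (empty)
PUSH 4   4
POP      (empty)
PUSH -5  -5
STORE 2  (empty)
PUSH 10  10
DUP      10 10
GT       0
PUSH 3   0 3
MUL      0
NEG      0
NEG      0
POP      (empty)
PUSH 61  61
NEG      -61

-61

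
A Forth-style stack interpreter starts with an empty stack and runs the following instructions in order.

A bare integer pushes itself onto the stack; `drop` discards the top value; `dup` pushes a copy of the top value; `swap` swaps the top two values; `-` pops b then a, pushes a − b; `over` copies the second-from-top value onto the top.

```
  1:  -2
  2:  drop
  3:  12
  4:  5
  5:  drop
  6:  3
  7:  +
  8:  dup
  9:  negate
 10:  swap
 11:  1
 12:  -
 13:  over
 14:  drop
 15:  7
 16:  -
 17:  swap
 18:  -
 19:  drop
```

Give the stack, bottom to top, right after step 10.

-2     → -2
drop   → (empty)
12     → 12
5      → 12 5
drop   → 12
3      → 12 3
+      → 15
dup    → 15 15
negate → 15 -15
swap   → -15 15

[-15, 15]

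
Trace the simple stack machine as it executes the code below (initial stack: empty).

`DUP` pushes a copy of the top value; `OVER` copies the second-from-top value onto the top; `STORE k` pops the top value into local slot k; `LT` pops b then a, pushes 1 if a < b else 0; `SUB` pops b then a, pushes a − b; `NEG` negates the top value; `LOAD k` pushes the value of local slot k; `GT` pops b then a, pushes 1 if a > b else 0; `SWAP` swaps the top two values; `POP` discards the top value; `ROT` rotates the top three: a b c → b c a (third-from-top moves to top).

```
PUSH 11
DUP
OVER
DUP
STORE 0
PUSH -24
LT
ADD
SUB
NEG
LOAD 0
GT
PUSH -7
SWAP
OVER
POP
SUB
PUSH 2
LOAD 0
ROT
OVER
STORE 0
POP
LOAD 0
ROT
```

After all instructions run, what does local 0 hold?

PUSH 11  -> [11]
DUP      -> [11, 11]
OVER     -> [11, 11, 11]
DUP      -> [11, 11, 11, 11]
STORE 0  -> [11, 11, 11]
PUSH -24 -> [11, 11, 11, -24]
LT       -> [11, 11, 0]
ADD      -> [11, 11]
SUB      -> [0]
NEG      -> [0]
LOAD 0   -> [0, 11]
GT       -> [0]
PUSH -7  -> [0, -7]
SWAP     -> [-7, 0]
OVER     -> [-7, 0, -7]
POP      -> [-7, 0]
SUB      -> [-7]
PUSH 2   -> [-7, 2]
LOAD 0   -> [-7, 2, 11]
ROT      -> [2, 11, -7]
OVER     -> [2, 11, -7, 11]
STORE 0  -> [2, 11, -7]
POP      -> [2, 11]
LOAD 0   -> [2, 11, 11]
ROT      -> [11, 11, 2]

11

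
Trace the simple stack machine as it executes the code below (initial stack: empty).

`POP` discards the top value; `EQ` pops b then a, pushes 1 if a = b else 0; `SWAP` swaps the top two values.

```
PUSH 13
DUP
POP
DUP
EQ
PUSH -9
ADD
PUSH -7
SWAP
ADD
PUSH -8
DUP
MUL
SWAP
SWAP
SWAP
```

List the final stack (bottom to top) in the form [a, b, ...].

[64, -15]

PUSH 13 → 13
DUP     → 13 13
POP     → 13
DUP     → 13 13
EQ      → 1
PUSH -9 → 1 -9
ADD     → -8
PUSH -7 → -8 -7
SWAP    → -7 -8
ADD     → -15
PUSH -8 → -15 -8
DUP     → -15 -8 -8
MUL     → -15 64
SWAP    → 64 -15
SWAP    → -15 64
SWAP    → 64 -15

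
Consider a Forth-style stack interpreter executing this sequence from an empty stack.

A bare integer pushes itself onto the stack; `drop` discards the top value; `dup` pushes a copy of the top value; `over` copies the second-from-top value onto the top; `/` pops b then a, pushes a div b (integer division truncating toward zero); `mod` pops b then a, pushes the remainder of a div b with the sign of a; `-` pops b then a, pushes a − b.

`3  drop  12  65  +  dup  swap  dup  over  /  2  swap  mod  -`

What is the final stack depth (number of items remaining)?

3    → [3]
drop → []
12   → [12]
65   → [12, 65]
+    → [77]
dup  → [77, 77]
swap → [77, 77]
dup  → [77, 77, 77]
over → [77, 77, 77, 77]
/    → [77, 77, 1]
2    → [77, 77, 1, 2]
swap → [77, 77, 2, 1]
mod  → [77, 77, 0]
-    → [77, 77]

2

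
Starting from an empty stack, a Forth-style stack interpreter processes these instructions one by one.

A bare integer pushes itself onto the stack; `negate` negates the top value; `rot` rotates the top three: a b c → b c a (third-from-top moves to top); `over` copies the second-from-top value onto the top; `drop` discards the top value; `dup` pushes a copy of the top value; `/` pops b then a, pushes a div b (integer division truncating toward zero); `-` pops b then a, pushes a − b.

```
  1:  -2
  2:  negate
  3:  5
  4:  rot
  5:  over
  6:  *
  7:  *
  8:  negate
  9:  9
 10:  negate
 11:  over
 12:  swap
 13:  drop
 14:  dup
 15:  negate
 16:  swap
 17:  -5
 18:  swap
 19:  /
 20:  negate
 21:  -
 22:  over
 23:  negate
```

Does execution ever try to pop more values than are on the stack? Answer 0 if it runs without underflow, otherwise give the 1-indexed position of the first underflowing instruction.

4

-2     → -2
negate → 2
5      → 2 5
rot  — needs 3 operands, stack has 2 → underflow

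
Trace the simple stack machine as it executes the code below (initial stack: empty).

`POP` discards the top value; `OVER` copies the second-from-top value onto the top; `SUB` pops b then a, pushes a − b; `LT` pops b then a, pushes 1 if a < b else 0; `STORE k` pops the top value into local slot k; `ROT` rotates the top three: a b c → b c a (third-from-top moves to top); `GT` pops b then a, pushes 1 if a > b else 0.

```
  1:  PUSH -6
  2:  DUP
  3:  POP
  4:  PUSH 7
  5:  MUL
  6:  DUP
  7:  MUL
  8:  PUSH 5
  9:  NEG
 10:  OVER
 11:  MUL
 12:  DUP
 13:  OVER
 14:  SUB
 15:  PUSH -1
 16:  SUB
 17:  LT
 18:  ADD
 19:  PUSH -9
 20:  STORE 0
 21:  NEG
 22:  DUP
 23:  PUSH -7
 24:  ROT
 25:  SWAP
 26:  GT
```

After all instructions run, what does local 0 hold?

-9

PUSH -6 → [-6]
DUP     → [-6, -6]
POP     → [-6]
PUSH 7  → [-6, 7]
MUL     → [-42]
DUP     → [-42, -42]
MUL     → [1764]
PUSH 5  → [1764, 5]
NEG     → [1764, -5]
OVER    → [1764, -5, 1764]
MUL     → [1764, -8820]
DUP     → [1764, -8820, -8820]
OVER    → [1764, -8820, -8820, -8820]
SUB     → [1764, -8820, 0]
PUSH -1 → [1764, -8820, 0, -1]
SUB     → [1764, -8820, 1]
LT      → [1764, 1]
ADD     → [1765]
PUSH -9 → [1765, -9]
STORE 0 → [1765]
NEG     → [-1765]
DUP     → [-1765, -1765]
PUSH -7 → [-1765, -1765, -7]
ROT     → [-1765, -7, -1765]
SWAP    → [-1765, -1765, -7]
GT      → [-1765, 0]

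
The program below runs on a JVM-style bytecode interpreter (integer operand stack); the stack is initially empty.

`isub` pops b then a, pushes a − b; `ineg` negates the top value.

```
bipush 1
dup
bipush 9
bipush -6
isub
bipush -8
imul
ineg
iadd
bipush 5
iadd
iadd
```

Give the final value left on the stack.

bipush 1   [1]
dup        [1, 1]
bipush 9   [1, 1, 9]
bipush -6  [1, 1, 9, -6]
isub       [1, 1, 15]
bipush -8  [1, 1, 15, -8]
imul       [1, 1, -120]
ineg       [1, 1, 120]
iadd       [1, 121]
bipush 5   [1, 121, 5]
iadd       [1, 126]
iadd       [127]

127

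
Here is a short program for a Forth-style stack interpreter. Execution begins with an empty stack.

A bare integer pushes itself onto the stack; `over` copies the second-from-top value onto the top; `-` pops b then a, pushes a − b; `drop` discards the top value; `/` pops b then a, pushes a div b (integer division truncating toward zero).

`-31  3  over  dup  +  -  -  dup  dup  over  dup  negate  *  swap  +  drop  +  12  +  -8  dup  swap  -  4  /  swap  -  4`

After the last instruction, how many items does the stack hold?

2

-31    -> -31
3      -> -31 3
over   -> -31 3 -31
dup    -> -31 3 -31 -31
+      -> -31 3 -62
-      -> -31 65
-      -> -96
dup    -> -96 -96
dup    -> -96 -96 -96
over   -> -96 -96 -96 -96
dup    -> -96 -96 -96 -96 -96
negate -> -96 -96 -96 -96 96
*      -> -96 -96 -96 -9216
swap   -> -96 -96 -9216 -96
+      -> -96 -96 -9312
drop   -> -96 -96
+      -> -192
12     -> -192 12
+      -> -180
-8     -> -180 -8
dup    -> -180 -8 -8
swap   -> -180 -8 -8
-      -> -180 0
4      -> -180 0 4
/      -> -180 0
swap   -> 0 -180
-      -> 180
4      -> 180 4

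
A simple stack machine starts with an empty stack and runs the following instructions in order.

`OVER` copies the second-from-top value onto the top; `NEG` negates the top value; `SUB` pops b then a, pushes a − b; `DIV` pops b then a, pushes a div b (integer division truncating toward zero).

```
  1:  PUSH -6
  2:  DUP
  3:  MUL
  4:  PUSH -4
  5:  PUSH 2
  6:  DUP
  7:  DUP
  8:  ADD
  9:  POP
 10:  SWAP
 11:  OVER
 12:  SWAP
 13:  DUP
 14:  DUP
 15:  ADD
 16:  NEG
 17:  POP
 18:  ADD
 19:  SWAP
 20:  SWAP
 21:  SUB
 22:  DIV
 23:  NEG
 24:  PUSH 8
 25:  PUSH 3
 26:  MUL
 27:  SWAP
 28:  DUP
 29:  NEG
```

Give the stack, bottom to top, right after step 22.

PUSH -6 : [-6]
DUP     : [-6, -6]
MUL     : [36]
PUSH -4 : [36, -4]
PUSH 2  : [36, -4, 2]
DUP     : [36, -4, 2, 2]
DUP     : [36, -4, 2, 2, 2]
ADD     : [36, -4, 2, 4]
POP     : [36, -4, 2]
SWAP    : [36, 2, -4]
OVER    : [36, 2, -4, 2]
SWAP    : [36, 2, 2, -4]
DUP     : [36, 2, 2, -4, -4]
DUP     : [36, 2, 2, -4, -4, -4]
ADD     : [36, 2, 2, -4, -8]
NEG     : [36, 2, 2, -4, 8]
POP     : [36, 2, 2, -4]
ADD     : [36, 2, -2]
SWAP    : [36, -2, 2]
SWAP    : [36, 2, -2]
SUB     : [36, 4]
DIV     : [9]

[9]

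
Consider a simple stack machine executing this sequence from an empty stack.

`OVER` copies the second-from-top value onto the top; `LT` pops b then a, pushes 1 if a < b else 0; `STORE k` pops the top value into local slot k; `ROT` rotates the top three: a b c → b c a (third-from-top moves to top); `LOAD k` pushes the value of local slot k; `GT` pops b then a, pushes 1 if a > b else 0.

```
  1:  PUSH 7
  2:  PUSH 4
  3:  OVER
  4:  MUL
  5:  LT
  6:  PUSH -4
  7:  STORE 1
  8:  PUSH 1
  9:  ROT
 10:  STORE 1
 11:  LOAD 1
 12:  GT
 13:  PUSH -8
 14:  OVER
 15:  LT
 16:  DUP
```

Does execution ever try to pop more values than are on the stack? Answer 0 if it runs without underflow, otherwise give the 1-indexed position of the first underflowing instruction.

9

PUSH 7   [7]
PUSH 4   [7, 4]
OVER     [7, 4, 7]
MUL      [7, 28]
LT       [1]
PUSH -4  [1, -4]
STORE 1  [1]
PUSH 1   [1, 1]
ROT  — needs 3 operands, stack has 2 → underflow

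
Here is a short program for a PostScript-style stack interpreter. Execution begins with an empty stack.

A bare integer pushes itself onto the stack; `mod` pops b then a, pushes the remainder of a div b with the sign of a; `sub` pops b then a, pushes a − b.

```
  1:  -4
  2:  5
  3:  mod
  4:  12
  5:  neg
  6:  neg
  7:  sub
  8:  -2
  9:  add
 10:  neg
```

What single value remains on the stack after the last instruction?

18

-4  → [-4]
5   → [-4, 5]
mod → [-4]
12  → [-4, 12]
neg → [-4, -12]
neg → [-4, 12]
sub → [-16]
-2  → [-16, -2]
add → [-18]
neg → [18]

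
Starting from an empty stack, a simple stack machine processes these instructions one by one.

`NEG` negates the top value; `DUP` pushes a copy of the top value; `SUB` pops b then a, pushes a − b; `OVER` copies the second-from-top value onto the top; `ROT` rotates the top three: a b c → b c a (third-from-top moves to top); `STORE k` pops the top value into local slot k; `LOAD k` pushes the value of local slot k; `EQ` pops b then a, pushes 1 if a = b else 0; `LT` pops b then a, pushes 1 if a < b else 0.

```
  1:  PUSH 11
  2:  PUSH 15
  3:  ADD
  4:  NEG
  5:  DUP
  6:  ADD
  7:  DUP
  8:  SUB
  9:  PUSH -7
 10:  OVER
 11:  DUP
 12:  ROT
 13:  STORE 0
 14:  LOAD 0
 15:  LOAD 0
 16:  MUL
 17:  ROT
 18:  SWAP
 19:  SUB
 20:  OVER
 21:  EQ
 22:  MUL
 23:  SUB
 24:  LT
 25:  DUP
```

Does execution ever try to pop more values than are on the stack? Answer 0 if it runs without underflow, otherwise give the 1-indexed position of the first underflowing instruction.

PUSH 11 → 11
PUSH 15 → 11 15
ADD     → 26
NEG     → -26
DUP     → -26 -26
ADD     → -52
DUP     → -52 -52
SUB     → 0
PUSH -7 → 0 -7
OVER    → 0 -7 0
DUP     → 0 -7 0 0
ROT     → 0 0 0 -7
STORE 0 → 0 0 0
LOAD 0  → 0 0 0 -7
LOAD 0  → 0 0 0 -7 -7
MUL     → 0 0 0 49
ROT     → 0 0 49 0
SWAP    → 0 0 0 49
SUB     → 0 0 -49
OVER    → 0 0 -49 0
EQ      → 0 0 0
MUL     → 0 0
SUB     → 0
LT  — needs 2 operands, stack has 1 → underflow

24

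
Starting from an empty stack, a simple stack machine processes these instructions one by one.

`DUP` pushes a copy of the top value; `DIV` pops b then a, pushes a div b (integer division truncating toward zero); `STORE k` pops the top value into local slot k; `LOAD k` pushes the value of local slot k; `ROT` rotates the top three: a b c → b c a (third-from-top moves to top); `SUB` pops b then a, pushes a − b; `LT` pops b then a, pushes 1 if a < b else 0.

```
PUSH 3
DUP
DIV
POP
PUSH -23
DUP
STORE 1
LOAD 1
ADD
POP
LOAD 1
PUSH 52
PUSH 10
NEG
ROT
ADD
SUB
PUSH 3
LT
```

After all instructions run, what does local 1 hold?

PUSH 3    [3]
DUP       [3, 3]
DIV       [1]
POP       []
PUSH -23  [-23]
DUP       [-23, -23]
STORE 1   [-23]
LOAD 1    [-23, -23]
ADD       [-46]
POP       []
LOAD 1    [-23]
PUSH 52   [-23, 52]
PUSH 10   [-23, 52, 10]
NEG       [-23, 52, -10]
ROT       [52, -10, -23]
ADD       [52, -33]
SUB       [85]
PUSH 3    [85, 3]
LT        [0]

-23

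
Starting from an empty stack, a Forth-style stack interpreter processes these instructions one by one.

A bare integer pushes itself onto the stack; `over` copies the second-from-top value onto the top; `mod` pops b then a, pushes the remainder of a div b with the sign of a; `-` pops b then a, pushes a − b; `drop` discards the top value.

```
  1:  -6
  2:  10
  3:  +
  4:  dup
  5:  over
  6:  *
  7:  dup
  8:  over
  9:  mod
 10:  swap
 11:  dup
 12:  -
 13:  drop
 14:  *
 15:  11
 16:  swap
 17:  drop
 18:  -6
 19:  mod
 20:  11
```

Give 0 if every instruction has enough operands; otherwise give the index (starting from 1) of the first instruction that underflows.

0

-6    -6
10    -6 10
+     4
dup   4 4
over  4 4 4
*     4 16
dup   4 16 16
over  4 16 16 16
mod   4 16 0
swap  4 0 16
dup   4 0 16 16
-     4 0 0
drop  4 0
*     0
11    0 11
swap  11 0
drop  11
-6    11 -6
mod   5
11    5 11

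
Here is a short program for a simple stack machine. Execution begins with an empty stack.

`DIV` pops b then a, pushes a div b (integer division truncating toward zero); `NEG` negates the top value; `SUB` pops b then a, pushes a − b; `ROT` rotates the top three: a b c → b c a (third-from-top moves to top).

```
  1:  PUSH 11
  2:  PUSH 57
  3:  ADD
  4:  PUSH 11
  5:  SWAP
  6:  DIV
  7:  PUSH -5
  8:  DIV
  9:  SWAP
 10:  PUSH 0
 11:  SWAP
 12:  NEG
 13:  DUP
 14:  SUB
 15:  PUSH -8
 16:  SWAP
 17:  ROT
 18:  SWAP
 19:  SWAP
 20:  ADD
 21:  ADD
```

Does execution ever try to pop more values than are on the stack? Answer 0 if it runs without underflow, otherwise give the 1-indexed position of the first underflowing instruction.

9

PUSH 11 -> [11]
PUSH 57 -> [11, 57]
ADD     -> [68]
PUSH 11 -> [68, 11]
SWAP    -> [11, 68]
DIV     -> [0]
PUSH -5 -> [0, -5]
DIV     -> [0]
SWAP  — needs 2 operands, stack has 1 → underflow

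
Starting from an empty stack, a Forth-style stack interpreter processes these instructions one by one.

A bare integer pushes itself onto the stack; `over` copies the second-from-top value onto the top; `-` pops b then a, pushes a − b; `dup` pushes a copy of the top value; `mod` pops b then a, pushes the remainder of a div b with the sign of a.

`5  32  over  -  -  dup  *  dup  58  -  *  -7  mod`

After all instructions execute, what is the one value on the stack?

6

5    -> 5
32   -> 5 32
over -> 5 32 5
-    -> 5 27
-    -> -22
dup  -> -22 -22
*    -> 484
dup  -> 484 484
58   -> 484 484 58
-    -> 484 426
*    -> 206184
-7   -> 206184 -7
mod  -> 6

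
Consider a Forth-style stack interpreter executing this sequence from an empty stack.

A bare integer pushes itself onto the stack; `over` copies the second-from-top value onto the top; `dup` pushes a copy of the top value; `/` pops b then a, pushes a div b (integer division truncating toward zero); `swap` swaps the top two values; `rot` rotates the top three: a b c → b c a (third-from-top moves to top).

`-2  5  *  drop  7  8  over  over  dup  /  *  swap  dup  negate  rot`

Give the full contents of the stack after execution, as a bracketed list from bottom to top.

[7, 8, -8, 7]

-2     : [-2]
5      : [-2, 5]
*      : [-10]
drop   : []
7      : [7]
8      : [7, 8]
over   : [7, 8, 7]
over   : [7, 8, 7, 8]
dup    : [7, 8, 7, 8, 8]
/      : [7, 8, 7, 1]
*      : [7, 8, 7]
swap   : [7, 7, 8]
dup    : [7, 7, 8, 8]
negate : [7, 7, 8, -8]
rot    : [7, 8, -8, 7]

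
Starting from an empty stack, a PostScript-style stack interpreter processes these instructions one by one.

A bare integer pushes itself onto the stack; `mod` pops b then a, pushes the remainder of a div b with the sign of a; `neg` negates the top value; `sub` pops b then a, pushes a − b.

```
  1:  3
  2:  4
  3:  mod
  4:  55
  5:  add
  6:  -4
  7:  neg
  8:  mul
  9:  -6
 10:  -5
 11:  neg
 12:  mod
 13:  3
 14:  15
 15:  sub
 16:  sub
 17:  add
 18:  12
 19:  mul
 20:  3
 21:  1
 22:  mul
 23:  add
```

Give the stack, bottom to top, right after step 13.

3   -> 3
4   -> 3 4
mod -> 3
55  -> 3 55
add -> 58
-4  -> 58 -4
neg -> 58 4
mul -> 232
-6  -> 232 -6
-5  -> 232 -6 -5
neg -> 232 -6 5
mod -> 232 -1
3   -> 232 -1 3

[232, -1, 3]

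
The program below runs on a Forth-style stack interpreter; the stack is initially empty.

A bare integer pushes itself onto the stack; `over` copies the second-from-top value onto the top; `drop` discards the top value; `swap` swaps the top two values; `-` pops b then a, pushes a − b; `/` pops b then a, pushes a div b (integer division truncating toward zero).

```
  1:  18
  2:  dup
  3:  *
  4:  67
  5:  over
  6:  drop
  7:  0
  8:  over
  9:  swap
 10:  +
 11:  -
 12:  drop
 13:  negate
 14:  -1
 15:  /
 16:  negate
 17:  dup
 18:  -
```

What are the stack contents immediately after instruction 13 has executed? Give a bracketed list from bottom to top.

18     -> 18
dup    -> 18 18
*      -> 324
67     -> 324 67
over   -> 324 67 324
drop   -> 324 67
0      -> 324 67 0
over   -> 324 67 0 67
swap   -> 324 67 67 0
+      -> 324 67 67
-      -> 324 0
drop   -> 324
negate -> -324

[-324]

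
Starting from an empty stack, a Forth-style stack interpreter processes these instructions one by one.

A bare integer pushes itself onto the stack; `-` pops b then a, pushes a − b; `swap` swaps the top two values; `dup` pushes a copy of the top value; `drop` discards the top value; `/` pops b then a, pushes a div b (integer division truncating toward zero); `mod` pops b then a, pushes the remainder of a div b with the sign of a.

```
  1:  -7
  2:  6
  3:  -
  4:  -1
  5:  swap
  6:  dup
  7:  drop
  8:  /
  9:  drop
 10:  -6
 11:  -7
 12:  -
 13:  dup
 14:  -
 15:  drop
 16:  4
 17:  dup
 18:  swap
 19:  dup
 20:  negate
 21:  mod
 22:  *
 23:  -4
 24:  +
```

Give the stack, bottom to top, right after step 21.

[4, 0]

-7      [-7]
6       [-7, 6]
-       [-13]
-1      [-13, -1]
swap    [-1, -13]
dup     [-1, -13, -13]
drop    [-1, -13]
/       [0]
drop    []
-6      [-6]
-7      [-6, -7]
-       [1]
dup     [1, 1]
-       [0]
drop    []
4       [4]
dup     [4, 4]
swap    [4, 4]
dup     [4, 4, 4]
negate  [4, 4, -4]
mod     [4, 0]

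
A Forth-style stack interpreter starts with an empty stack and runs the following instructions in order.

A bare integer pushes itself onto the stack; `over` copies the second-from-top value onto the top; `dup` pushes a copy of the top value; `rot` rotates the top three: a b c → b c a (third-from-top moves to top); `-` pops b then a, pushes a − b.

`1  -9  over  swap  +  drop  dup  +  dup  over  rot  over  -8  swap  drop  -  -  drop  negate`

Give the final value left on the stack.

-2

1      : 1
-9     : 1 -9
over   : 1 -9 1
swap   : 1 1 -9
+      : 1 -8
drop   : 1
dup    : 1 1
+      : 2
dup    : 2 2
over   : 2 2 2
rot    : 2 2 2
over   : 2 2 2 2
-8     : 2 2 2 2 -8
swap   : 2 2 2 -8 2
drop   : 2 2 2 -8
-      : 2 2 10
-      : 2 -8
drop   : 2
negate : -2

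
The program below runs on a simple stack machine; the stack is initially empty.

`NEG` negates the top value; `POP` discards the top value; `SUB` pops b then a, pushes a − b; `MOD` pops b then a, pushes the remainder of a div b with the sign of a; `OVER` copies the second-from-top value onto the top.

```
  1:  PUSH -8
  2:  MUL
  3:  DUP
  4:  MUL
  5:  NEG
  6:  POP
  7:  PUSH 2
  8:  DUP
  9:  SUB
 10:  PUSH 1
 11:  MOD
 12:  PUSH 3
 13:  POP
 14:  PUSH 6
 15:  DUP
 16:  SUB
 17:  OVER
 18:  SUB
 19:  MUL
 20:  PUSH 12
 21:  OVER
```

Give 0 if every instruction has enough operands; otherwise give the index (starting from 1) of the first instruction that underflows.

PUSH -8  [-8]
MUL  — needs 2 operands, stack has 1 → underflow

2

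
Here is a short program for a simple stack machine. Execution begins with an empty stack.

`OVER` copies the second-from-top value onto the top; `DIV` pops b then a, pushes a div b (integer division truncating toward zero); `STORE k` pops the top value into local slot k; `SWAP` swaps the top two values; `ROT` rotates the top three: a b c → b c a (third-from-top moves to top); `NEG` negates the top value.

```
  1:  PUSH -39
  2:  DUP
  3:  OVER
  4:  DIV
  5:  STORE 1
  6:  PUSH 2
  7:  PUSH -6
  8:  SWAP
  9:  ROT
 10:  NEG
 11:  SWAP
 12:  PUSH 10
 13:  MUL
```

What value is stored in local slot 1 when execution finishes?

1

PUSH -39  [-39]
DUP       [-39, -39]
OVER      [-39, -39, -39]
DIV       [-39, 1]
STORE 1   [-39]
PUSH 2    [-39, 2]
PUSH -6   [-39, 2, -6]
SWAP      [-39, -6, 2]
ROT       [-6, 2, -39]
NEG       [-6, 2, 39]
SWAP      [-6, 39, 2]
PUSH 10   [-6, 39, 2, 10]
MUL       [-6, 39, 20]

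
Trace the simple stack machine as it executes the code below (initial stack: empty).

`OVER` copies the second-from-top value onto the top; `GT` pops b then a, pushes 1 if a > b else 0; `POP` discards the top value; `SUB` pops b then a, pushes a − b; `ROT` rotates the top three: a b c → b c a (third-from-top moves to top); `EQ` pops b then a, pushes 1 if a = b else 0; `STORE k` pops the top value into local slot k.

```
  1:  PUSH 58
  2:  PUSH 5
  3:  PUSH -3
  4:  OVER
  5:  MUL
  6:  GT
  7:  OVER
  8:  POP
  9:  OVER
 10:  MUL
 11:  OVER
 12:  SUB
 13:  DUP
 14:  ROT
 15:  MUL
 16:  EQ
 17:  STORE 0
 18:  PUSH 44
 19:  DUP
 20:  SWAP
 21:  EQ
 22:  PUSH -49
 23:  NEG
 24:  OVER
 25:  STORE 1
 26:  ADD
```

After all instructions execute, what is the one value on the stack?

PUSH 58  → 58
PUSH 5   → 58 5
PUSH -3  → 58 5 -3
OVER     → 58 5 -3 5
MUL      → 58 5 -15
GT       → 58 1
OVER     → 58 1 58
POP      → 58 1
OVER     → 58 1 58
MUL      → 58 58
OVER     → 58 58 58
SUB      → 58 0
DUP      → 58 0 0
ROT      → 0 0 58
MUL      → 0 0
EQ       → 1
STORE 0  → (empty)
PUSH 44  → 44
DUP      → 44 44
SWAP     → 44 44
EQ       → 1
PUSH -49 → 1 -49
NEG      → 1 49
OVER     → 1 49 1
STORE 1  → 1 49
ADD      → 50

50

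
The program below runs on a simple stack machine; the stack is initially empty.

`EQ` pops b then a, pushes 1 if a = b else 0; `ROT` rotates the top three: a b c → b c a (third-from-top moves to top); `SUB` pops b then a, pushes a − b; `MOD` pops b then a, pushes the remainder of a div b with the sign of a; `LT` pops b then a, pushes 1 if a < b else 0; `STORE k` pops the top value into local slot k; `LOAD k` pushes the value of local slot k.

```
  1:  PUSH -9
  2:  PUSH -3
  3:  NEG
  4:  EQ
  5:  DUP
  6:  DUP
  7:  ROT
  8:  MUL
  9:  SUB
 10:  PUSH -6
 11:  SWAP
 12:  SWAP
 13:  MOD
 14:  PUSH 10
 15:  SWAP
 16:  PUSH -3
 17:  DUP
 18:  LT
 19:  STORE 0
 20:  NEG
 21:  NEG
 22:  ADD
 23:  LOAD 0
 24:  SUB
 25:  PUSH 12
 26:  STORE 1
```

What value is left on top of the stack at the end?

PUSH -9 -> -9
PUSH -3 -> -9 -3
NEG     -> -9 3
EQ      -> 0
DUP     -> 0 0
DUP     -> 0 0 0
ROT     -> 0 0 0
MUL     -> 0 0
SUB     -> 0
PUSH -6 -> 0 -6
SWAP    -> -6 0
SWAP    -> 0 -6
MOD     -> 0
PUSH 10 -> 0 10
SWAP    -> 10 0
PUSH -3 -> 10 0 -3
DUP     -> 10 0 -3 -3
LT      -> 10 0 0
STORE 0 -> 10 0
NEG     -> 10 0
NEG     -> 10 0
ADD     -> 10
LOAD 0  -> 10 0
SUB     -> 10
PUSH 12 -> 10 12
STORE 1 -> 10

10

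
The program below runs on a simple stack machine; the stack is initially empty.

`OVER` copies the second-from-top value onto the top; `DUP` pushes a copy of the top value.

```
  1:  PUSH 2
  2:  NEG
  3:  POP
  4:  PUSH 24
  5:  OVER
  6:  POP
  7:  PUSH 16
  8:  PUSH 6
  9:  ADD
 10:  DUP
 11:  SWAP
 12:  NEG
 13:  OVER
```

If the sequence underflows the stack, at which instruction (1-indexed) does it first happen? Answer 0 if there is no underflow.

5

PUSH 2  : [2]
NEG     : [-2]
POP     : []
PUSH 24 : [24]
OVER  — needs 2 operands, stack has 1 → underflow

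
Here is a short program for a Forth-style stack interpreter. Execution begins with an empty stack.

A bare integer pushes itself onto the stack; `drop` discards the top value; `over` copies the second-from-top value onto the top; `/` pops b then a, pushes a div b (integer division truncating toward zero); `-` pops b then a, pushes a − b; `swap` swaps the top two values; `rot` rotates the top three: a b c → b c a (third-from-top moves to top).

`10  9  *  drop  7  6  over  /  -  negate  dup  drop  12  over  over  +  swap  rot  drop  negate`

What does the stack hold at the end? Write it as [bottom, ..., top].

[5, -12]

10     → [10]
9      → [10, 9]
*      → [90]
drop   → []
7      → [7]
6      → [7, 6]
over   → [7, 6, 7]
/      → [7, 0]
-      → [7]
negate → [-7]
dup    → [-7, -7]
drop   → [-7]
12     → [-7, 12]
over   → [-7, 12, -7]
over   → [-7, 12, -7, 12]
+      → [-7, 12, 5]
swap   → [-7, 5, 12]
rot    → [5, 12, -7]
drop   → [5, 12]
negate → [5, -12]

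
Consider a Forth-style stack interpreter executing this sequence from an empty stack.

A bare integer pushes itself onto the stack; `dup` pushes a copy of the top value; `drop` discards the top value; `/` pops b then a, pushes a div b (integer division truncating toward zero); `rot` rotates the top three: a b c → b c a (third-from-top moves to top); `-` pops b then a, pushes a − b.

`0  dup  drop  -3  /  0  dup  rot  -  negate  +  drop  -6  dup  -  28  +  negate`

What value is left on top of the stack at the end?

0      → [0]
dup    → [0, 0]
drop   → [0]
-3     → [0, -3]
/      → [0]
0      → [0, 0]
dup    → [0, 0, 0]
rot    → [0, 0, 0]
-      → [0, 0]
negate → [0, 0]
+      → [0]
drop   → []
-6     → [-6]
dup    → [-6, -6]
-      → [0]
28     → [0, 28]
+      → [28]
negate → [-28]

-28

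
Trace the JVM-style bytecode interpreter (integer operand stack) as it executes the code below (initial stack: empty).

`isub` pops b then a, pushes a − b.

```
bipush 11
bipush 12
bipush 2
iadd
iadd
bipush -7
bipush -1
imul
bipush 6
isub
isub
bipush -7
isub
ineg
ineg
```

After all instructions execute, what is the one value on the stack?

bipush 11 -> [11]
bipush 12 -> [11, 12]
bipush 2  -> [11, 12, 2]
iadd      -> [11, 14]
iadd      -> [25]
bipush -7 -> [25, -7]
bipush -1 -> [25, -7, -1]
imul      -> [25, 7]
bipush 6  -> [25, 7, 6]
isub      -> [25, 1]
isub      -> [24]
bipush -7 -> [24, -7]
isub      -> [31]
ineg      -> [-31]
ineg      -> [31]

31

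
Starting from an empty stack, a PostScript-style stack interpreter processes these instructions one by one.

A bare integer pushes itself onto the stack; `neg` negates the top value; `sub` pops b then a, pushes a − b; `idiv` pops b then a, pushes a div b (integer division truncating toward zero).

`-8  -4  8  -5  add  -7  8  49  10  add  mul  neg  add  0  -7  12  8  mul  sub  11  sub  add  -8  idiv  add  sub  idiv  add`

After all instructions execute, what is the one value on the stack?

-8

-8   -> [-8]
-4   -> [-8, -4]
8    -> [-8, -4, 8]
-5   -> [-8, -4, 8, -5]
add  -> [-8, -4, 3]
-7   -> [-8, -4, 3, -7]
8    -> [-8, -4, 3, -7, 8]
49   -> [-8, -4, 3, -7, 8, 49]
10   -> [-8, -4, 3, -7, 8, 49, 10]
add  -> [-8, -4, 3, -7, 8, 59]
mul  -> [-8, -4, 3, -7, 472]
neg  -> [-8, -4, 3, -7, -472]
add  -> [-8, -4, 3, -479]
0    -> [-8, -4, 3, -479, 0]
-7   -> [-8, -4, 3, -479, 0, -7]
12   -> [-8, -4, 3, -479, 0, -7, 12]
8    -> [-8, -4, 3, -479, 0, -7, 12, 8]
mul  -> [-8, -4, 3, -479, 0, -7, 96]
sub  -> [-8, -4, 3, -479, 0, -103]
11   -> [-8, -4, 3, -479, 0, -103, 11]
sub  -> [-8, -4, 3, -479, 0, -114]
add  -> [-8, -4, 3, -479, -114]
-8   -> [-8, -4, 3, -479, -114, -8]
idiv -> [-8, -4, 3, -479, 14]
add  -> [-8, -4, 3, -465]
sub  -> [-8, -4, 468]
idiv -> [-8, 0]
add  -> [-8]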